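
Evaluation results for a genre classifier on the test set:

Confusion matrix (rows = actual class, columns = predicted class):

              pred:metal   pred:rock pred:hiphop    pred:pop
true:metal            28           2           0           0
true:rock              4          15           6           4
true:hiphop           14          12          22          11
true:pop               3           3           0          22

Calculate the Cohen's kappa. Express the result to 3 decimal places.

0.469

Observed agreement pₒ = trace/N = 87/146 = 0.5959
Expected agreement pₑ = Σ (rowᵢ·colᵢ)/N² = (30·49 + 29·32 + 59·28 + 28·37)/146² = 0.2386
κ = (pₒ − pₑ)/(1 − pₑ) = (0.5959 − 0.2386)/(1 − 0.2386) = 0.469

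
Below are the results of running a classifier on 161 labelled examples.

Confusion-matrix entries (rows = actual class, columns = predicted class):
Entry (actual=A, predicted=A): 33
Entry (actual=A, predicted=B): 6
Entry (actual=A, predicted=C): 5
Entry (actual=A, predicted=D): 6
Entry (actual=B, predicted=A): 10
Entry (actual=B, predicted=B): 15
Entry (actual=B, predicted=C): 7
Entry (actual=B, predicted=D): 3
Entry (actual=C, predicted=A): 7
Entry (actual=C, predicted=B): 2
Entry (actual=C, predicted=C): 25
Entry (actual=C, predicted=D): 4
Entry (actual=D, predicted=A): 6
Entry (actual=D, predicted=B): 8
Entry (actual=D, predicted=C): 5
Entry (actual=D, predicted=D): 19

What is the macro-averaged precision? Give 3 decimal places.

0.566

Per-class precision (TP/(TP+FP)):
  A: TP=33, FP=10+7+6=23 → 33/56 = 0.5893
  B: TP=15, FP=6+2+8=16 → 15/31 = 0.4839
  C: TP=25, FP=5+7+5=17 → 25/42 = 0.5952
  D: TP=19, FP=6+3+4=13 → 19/32 = 0.5938
Macro-precision = mean = (0.5893 + 0.4839 + 0.5952 + 0.5938) / 4 = 0.566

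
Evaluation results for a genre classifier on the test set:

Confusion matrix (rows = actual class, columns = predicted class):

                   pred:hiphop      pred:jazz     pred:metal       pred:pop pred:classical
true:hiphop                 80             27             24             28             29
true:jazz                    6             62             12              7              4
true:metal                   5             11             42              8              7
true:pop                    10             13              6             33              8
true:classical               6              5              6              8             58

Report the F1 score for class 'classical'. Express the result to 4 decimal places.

F1 score = 2·TP/(2·TP+FP+FN).
classical: TP=58, FP=29+4+7+8=48, FN=6+5+6+8=25 → 116/189 = 0.61376

0.6138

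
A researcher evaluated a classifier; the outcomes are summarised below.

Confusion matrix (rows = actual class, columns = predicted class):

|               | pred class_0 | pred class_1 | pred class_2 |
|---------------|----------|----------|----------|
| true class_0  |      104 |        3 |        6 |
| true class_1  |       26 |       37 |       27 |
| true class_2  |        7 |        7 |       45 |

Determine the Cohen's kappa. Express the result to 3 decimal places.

0.551

Observed agreement pₒ = trace/N = 186/262 = 0.7099
Expected agreement pₑ = Σ (rowᵢ·colᵢ)/N² = (113·137 + 90·47 + 59·78)/262² = 0.3542
κ = (pₒ − pₑ)/(1 − pₑ) = (0.7099 − 0.3542)/(1 − 0.3542) = 0.551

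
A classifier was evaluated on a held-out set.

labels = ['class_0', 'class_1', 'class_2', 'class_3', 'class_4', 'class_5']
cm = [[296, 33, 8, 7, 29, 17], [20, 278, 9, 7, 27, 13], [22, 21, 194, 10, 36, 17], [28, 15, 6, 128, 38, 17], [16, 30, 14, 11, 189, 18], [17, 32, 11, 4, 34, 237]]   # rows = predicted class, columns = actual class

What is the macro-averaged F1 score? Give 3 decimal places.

0.693

Per-class F1 score (2·TP/(2·TP+FP+FN)):
  class_0: TP=296, FP=33+8+7+29+17=94, FN=20+22+28+16+17=103 → 592/789 = 0.7503
  class_1: TP=278, FP=20+9+7+27+13=76, FN=33+21+15+30+32=131 → 556/763 = 0.7287
  class_2: TP=194, FP=22+21+10+36+17=106, FN=8+9+6+14+11=48 → 388/542 = 0.7159
  class_3: TP=128, FP=28+15+6+38+17=104, FN=7+7+10+11+4=39 → 256/399 = 0.6416
  class_4: TP=189, FP=16+30+14+11+18=89, FN=29+27+36+38+34=164 → 378/631 = 0.5990
  class_5: TP=237, FP=17+32+11+4+34=98, FN=17+13+17+17+18=82 → 474/654 = 0.7248
Macro-F1 score = mean = (0.7503 + 0.7287 + 0.7159 + 0.6416 + 0.5990 + 0.7248) / 6 = 0.693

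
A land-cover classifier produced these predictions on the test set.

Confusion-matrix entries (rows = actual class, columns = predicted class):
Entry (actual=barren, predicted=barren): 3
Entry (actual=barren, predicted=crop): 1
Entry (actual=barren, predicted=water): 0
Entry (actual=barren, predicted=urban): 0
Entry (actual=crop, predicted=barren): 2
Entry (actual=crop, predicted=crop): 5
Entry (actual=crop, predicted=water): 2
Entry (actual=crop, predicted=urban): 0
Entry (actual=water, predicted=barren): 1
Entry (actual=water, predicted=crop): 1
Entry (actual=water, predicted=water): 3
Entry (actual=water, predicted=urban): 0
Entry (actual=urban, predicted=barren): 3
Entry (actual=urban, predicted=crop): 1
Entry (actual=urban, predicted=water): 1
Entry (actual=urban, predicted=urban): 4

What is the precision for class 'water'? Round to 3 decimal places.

0.500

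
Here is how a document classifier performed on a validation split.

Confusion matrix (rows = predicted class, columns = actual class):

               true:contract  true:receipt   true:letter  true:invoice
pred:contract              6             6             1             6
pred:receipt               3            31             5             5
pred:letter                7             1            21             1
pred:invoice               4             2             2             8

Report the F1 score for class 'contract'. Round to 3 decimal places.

One-vs-rest for 'contract': TP = diagonal; FP = other classes predicted 'contract'; FN = 'contract' predicted as other.
F1 score = 2·TP/(2·TP+FP+FN).
contract: TP=6, FP=6+1+6=13, FN=3+7+4=14 → 12/39 = 0.3077

0.308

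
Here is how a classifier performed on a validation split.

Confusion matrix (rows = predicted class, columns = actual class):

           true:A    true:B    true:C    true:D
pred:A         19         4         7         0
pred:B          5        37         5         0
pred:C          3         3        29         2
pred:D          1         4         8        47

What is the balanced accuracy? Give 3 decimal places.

0.750

Balanced accuracy = mean of per-class recall.
  A: recall = 19/28 = 0.6786
  B: recall = 37/48 = 0.7708
  C: recall = 29/49 = 0.5918
  D: recall = 47/49 = 0.9592
Mean = (0.6786 + 0.7708 + 0.5918 + 0.9592) / 4 = 0.750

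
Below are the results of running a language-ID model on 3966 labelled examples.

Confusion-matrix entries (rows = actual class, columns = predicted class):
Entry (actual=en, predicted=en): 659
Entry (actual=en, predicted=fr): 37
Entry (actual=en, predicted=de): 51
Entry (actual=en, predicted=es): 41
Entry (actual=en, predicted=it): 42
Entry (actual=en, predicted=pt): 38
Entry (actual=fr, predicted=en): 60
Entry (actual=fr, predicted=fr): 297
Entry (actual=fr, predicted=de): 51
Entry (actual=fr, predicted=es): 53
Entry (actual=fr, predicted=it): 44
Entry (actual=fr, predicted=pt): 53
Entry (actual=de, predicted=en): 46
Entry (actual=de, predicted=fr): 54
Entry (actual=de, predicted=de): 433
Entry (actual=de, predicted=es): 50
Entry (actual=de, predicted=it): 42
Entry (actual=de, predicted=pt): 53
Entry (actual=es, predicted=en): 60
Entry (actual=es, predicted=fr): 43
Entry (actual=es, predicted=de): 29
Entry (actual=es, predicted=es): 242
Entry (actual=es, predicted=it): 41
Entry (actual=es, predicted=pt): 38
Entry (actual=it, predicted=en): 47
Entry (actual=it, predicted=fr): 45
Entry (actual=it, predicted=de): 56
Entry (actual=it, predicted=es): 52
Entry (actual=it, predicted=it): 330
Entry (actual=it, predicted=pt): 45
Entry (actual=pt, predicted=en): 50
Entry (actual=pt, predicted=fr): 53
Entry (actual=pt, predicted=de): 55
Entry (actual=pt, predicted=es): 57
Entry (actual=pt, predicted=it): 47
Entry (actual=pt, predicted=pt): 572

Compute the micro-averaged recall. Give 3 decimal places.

Micro-averaging pools counts across classes: ΣTP=2533, ΣFP=1433, ΣFN=1433.
Micro-recall = TP/(TP+FN) on pooled counts = 0.639 (equals overall accuracy in single-label multiclass).

0.639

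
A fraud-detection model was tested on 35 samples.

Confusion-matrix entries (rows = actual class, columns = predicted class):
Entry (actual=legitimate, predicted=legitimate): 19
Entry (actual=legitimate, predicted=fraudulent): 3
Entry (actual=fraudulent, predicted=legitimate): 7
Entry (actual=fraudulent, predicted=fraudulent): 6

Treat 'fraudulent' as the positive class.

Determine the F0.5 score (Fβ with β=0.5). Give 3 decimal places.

0.612

Fβ = (1+β²)·TP / ((1+β²)·TP + β²·FN + FP), with β²=1/4
= 1.25·6 / (1.25·6 + 0.25·7 + 3) = 0.612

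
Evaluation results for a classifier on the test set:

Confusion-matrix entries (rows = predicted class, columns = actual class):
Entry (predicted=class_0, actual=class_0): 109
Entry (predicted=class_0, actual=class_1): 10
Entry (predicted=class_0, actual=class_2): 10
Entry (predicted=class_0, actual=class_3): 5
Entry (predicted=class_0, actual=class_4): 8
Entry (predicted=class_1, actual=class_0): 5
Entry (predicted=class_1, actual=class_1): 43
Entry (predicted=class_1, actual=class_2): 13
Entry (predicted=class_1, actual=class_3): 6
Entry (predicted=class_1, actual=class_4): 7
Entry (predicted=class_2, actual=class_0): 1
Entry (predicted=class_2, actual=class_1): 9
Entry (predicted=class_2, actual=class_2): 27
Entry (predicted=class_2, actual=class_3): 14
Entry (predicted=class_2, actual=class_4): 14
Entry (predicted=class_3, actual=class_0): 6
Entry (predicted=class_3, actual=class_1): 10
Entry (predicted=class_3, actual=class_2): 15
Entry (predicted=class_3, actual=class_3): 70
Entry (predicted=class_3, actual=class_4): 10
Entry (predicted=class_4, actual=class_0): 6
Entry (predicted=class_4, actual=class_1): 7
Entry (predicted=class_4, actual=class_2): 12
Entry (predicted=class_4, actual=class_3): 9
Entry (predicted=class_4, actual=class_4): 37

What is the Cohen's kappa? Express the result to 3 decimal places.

Observed agreement pₒ = trace/N = 286/463 = 0.6177
Expected agreement pₑ = Σ (rowᵢ·colᵢ)/N² = (127·142 + 79·74 + 77·65 + 104·111 + 76·71)/463² = 0.2138
κ = (pₒ − pₑ)/(1 − pₑ) = (0.6177 − 0.2138)/(1 − 0.2138) = 0.514

0.514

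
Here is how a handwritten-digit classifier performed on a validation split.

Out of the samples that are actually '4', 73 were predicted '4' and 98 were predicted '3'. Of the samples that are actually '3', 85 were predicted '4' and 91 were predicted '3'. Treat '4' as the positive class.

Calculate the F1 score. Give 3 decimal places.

0.444

Precision = TP/(TP+FP) = 73/158 = 0.4620
Recall = TP/(TP+FN) = 73/171 = 0.4269
F1 = 2·TP/(2·TP+FP+FN) = 146/329 = 0.444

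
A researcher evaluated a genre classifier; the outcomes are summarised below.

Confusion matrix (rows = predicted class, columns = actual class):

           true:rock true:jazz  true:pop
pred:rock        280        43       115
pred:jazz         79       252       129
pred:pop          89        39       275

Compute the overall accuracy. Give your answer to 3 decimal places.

0.620

Accuracy = trace / total = (280+252+275=807) / 1301 = 807/1301 = 0.620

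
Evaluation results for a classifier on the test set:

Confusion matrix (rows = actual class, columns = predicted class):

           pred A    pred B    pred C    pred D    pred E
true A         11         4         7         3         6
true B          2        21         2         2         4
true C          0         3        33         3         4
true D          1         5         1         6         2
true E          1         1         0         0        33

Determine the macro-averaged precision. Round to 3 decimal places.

Per-class precision (TP/(TP+FP)):
  A: TP=11, FP=2+0+1+1=4 → 11/15 = 0.7333
  B: TP=21, FP=4+3+5+1=13 → 21/34 = 0.6176
  C: TP=33, FP=7+2+1+0=10 → 33/43 = 0.7674
  D: TP=6, FP=3+2+3+0=8 → 6/14 = 0.4286
  E: TP=33, FP=6+4+4+2=16 → 33/49 = 0.6735
Macro-precision = mean = (0.7333 + 0.6176 + 0.7674 + 0.4286 + 0.6735) / 5 = 0.644

0.644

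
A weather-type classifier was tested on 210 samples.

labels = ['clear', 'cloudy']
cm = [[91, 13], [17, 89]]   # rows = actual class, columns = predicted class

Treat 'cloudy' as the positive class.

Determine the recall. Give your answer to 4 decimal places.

0.8396

Recall = TP/(TP+FN) = 89/(89+17) = 89/106 = 0.8396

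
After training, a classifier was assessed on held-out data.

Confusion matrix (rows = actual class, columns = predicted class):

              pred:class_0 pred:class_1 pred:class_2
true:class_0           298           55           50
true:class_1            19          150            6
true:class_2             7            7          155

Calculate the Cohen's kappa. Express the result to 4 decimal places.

0.6967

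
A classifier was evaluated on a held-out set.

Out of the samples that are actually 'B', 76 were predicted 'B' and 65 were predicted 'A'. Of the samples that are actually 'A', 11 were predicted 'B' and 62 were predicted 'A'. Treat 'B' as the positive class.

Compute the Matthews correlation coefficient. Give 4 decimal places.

MCC = (TP·TN − FP·FN) / √((TP+FP)(TP+FN)(TN+FP)(TN+FN))
Numerator = 76·62 − 11·65 = 3997
Denominator = √(87·141·73·127) = √113727357 = 10664.3029
MCC = 3997 / 10664.3029 = 0.3748

0.3748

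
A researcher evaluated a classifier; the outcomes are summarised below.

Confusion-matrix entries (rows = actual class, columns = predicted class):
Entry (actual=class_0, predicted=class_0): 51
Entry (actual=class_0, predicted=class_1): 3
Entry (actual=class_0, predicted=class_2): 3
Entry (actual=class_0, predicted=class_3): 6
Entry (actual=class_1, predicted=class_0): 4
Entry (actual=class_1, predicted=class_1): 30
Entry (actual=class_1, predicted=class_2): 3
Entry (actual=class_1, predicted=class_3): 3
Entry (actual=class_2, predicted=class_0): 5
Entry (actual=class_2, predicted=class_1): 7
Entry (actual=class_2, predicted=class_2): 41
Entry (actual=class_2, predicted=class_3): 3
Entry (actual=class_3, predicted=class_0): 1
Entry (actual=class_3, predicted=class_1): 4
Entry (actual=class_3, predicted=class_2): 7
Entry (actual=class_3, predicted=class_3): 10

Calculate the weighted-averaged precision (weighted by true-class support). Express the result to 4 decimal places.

Per-class precision (TP/(TP+FP)):
  class_0: TP=51, FP=4+5+1=10 → 51/61 = 0.83607
  class_1: TP=30, FP=3+7+4=14 → 30/44 = 0.68182
  class_2: TP=41, FP=3+3+7=13 → 41/54 = 0.75926
  class_3: TP=10, FP=6+3+3=12 → 10/22 = 0.45455
Weighted-precision = Σ (supportᵢ/N)·precisionᵢ with N=181: (63/181)·0.83607 + (40/181)·0.68182 + (56/181)·0.75926 + (22/181)·0.45455 = 0.7318

0.7318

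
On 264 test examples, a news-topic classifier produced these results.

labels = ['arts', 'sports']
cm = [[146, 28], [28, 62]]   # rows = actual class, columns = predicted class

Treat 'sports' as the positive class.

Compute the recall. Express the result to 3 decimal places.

Recall = TP/(TP+FN) = 62/(62+28) = 62/90 = 0.689

0.689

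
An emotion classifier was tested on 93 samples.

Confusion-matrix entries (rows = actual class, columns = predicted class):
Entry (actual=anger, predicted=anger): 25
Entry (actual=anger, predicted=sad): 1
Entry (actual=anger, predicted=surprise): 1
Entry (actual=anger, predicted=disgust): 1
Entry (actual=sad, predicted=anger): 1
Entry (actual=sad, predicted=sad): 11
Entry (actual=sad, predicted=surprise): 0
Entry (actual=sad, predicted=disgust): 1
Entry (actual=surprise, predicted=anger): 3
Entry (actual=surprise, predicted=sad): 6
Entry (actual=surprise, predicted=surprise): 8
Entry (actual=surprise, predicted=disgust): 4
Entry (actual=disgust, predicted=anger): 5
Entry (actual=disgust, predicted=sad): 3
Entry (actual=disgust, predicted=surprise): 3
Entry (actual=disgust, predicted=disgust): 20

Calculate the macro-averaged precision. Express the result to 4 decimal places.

0.6738

Per-class precision (TP/(TP+FP)):
  anger: TP=25, FP=1+3+5=9 → 25/34 = 0.73529
  sad: TP=11, FP=1+6+3=10 → 11/21 = 0.52381
  surprise: TP=8, FP=1+0+3=4 → 8/12 = 0.66667
  disgust: TP=20, FP=1+1+4=6 → 20/26 = 0.76923
Macro-precision = mean = (0.73529 + 0.52381 + 0.66667 + 0.76923) / 4 = 0.6738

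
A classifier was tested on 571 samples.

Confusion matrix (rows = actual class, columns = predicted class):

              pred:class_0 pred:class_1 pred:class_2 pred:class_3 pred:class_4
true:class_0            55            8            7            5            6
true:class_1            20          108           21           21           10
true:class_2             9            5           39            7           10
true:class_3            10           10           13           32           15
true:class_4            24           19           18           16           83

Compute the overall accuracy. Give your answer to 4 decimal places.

Accuracy = trace / total = (55+108+39+32+83=317) / 571 = 317/571 = 0.5552

0.5552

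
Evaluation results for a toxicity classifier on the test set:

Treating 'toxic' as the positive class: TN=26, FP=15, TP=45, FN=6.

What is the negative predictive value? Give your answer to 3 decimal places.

0.813

NPV = TN/(TN+FN) = 26/(26+6) = 0.813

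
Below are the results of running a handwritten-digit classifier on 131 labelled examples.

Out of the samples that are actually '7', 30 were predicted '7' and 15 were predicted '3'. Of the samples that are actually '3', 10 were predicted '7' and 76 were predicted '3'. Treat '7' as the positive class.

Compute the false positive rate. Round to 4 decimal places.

FPR = FP/(FP+TN) = 10/(10+76) = 0.1163

0.1163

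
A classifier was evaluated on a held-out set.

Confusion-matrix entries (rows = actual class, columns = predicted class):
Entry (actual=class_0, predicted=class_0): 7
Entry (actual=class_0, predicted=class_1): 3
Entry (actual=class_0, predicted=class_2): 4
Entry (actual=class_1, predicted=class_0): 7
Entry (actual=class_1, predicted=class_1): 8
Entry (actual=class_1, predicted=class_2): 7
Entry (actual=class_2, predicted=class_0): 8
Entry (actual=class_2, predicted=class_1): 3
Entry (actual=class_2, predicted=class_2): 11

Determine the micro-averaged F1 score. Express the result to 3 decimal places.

0.448

Micro-averaging pools counts across classes: ΣTP=26, ΣFP=32, ΣFN=32.
Micro-F1 score = 2·TP/(2·TP+FP+FN) on pooled counts = 0.448 (equals overall accuracy in single-label multiclass).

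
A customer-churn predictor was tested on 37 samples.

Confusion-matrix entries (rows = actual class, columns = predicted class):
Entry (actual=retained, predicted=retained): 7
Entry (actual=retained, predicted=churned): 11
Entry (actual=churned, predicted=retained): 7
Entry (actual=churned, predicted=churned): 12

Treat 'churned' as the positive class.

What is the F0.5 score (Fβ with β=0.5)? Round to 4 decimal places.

0.5405

Fβ = (1+β²)·TP / ((1+β²)·TP + β²·FN + FP), with β²=1/4
= 1.25·12 / (1.25·12 + 0.25·7 + 11) = 0.5405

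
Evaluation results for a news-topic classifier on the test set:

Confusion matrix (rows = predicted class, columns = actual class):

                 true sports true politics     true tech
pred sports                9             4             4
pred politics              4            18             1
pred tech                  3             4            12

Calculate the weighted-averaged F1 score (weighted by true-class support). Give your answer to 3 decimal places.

0.664

Per-class F1 score (2·TP/(2·TP+FP+FN)):
  sports: TP=9, FP=4+4=8, FN=4+3=7 → 18/33 = 0.5455
  politics: TP=18, FP=4+1=5, FN=4+4=8 → 36/49 = 0.7347
  tech: TP=12, FP=3+4=7, FN=4+1=5 → 24/36 = 0.6667
Weighted-F1 score = Σ (supportᵢ/N)·F1 scoreᵢ with N=59: (16/59)·0.5455 + (26/59)·0.7347 + (17/59)·0.6667 = 0.664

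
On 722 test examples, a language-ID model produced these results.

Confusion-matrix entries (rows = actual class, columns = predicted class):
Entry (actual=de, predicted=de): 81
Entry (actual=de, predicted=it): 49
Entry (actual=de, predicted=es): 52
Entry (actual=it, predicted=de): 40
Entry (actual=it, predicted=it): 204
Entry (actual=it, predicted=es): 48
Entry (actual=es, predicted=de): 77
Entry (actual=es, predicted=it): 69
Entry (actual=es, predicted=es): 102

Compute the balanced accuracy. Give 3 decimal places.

0.518

Balanced accuracy = mean of per-class recall.
  de: recall = 81/182 = 0.4451
  it: recall = 204/292 = 0.6986
  es: recall = 102/248 = 0.4113
Mean = (0.4451 + 0.6986 + 0.4113) / 3 = 0.518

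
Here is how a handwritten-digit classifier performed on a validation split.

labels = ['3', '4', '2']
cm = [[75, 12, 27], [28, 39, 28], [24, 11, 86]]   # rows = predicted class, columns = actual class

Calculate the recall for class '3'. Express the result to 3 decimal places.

0.591

recall = TP/(TP+FN).
3: TP=75, FN=28+24=52 → 75/127 = 0.5906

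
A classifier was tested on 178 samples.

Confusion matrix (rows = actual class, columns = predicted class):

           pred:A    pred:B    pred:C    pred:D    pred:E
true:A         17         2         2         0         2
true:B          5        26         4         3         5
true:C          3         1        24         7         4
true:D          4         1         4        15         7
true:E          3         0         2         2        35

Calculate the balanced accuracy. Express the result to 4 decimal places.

0.6553

Balanced accuracy = mean of per-class recall.
  A: recall = 17/23 = 0.73913
  B: recall = 26/43 = 0.60465
  C: recall = 24/39 = 0.61538
  D: recall = 15/31 = 0.48387
  E: recall = 35/42 = 0.83333
Mean = (0.73913 + 0.60465 + 0.61538 + 0.48387 + 0.83333) / 5 = 0.6553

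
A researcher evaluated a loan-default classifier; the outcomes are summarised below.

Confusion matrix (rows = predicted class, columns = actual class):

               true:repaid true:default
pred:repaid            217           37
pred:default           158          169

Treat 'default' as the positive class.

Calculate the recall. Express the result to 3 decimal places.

0.820

Recall = TP/(TP+FN) = 169/(169+37) = 169/206 = 0.820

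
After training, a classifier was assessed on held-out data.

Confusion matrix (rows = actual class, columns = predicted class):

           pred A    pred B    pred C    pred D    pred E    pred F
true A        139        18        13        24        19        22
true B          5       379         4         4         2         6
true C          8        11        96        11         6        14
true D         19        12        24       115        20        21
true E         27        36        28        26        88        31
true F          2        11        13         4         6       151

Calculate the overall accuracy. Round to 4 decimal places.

Accuracy = trace / total = (139+379+96+115+88+151=968) / 1415 = 968/1415 = 0.6841

0.6841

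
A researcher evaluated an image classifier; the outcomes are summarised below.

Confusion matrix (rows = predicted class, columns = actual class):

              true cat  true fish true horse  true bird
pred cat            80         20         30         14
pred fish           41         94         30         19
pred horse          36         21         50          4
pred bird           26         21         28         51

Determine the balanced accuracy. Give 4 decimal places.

0.4954

Balanced accuracy = mean of per-class recall.
  cat: recall = 80/183 = 0.43716
  fish: recall = 94/156 = 0.60256
  horse: recall = 50/138 = 0.36232
  bird: recall = 51/88 = 0.57955
Mean = (0.43716 + 0.60256 + 0.36232 + 0.57955) / 4 = 0.4954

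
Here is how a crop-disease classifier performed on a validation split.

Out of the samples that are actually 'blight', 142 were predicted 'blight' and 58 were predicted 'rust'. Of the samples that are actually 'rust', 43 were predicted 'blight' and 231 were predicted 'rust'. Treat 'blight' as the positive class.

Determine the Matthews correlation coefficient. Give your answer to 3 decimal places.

0.560

MCC = (TP·TN − FP·FN) / √((TP+FP)(TP+FN)(TN+FP)(TN+FN))
Numerator = 142·231 − 43·58 = 30308
Denominator = √(185·200·274·289) = √2929882000 = 54128.3844
MCC = 30308 / 54128.3844 = 0.560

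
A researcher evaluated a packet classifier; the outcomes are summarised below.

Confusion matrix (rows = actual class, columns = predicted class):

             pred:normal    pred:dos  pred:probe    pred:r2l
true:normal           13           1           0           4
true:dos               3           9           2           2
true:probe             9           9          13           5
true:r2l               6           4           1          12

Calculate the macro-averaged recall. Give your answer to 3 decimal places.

Per-class recall (TP/(TP+FN)):
  normal: TP=13, FN=1+0+4=5 → 13/18 = 0.7222
  dos: TP=9, FN=3+2+2=7 → 9/16 = 0.5625
  probe: TP=13, FN=9+9+5=23 → 13/36 = 0.3611
  r2l: TP=12, FN=6+4+1=11 → 12/23 = 0.5217
Macro-recall = mean = (0.7222 + 0.5625 + 0.3611 + 0.5217) / 4 = 0.542

0.542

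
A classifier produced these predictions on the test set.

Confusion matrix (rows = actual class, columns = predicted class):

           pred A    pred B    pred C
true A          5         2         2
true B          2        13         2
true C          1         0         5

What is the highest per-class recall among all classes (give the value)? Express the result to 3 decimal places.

Per-class recall (TP/(TP+FN)):
  A: TP=5, FN=2+2=4 → 5/9 = 0.5556
  B: TP=13, FN=2+2=4 → 13/17 = 0.7647
  C: TP=5, FN=1+0=1 → 5/6 = 0.8333
Highest is class 'C' with recall = 0.833.

0.833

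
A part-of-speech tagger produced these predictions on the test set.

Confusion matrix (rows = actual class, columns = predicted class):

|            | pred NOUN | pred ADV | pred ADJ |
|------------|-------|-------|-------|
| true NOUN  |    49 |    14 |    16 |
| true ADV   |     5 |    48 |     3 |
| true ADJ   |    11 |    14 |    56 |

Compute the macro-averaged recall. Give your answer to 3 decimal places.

0.723

Per-class recall (TP/(TP+FN)):
  NOUN: TP=49, FN=14+16=30 → 49/79 = 0.6203
  ADV: TP=48, FN=5+3=8 → 48/56 = 0.8571
  ADJ: TP=56, FN=11+14=25 → 56/81 = 0.6914
Macro-recall = mean = (0.6203 + 0.8571 + 0.6914) / 3 = 0.723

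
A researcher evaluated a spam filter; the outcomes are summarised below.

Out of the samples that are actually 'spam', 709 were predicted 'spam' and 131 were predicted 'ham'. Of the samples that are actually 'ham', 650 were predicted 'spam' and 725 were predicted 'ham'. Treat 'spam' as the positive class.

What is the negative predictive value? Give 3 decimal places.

0.847

NPV = TN/(TN+FN) = 725/(725+131) = 0.847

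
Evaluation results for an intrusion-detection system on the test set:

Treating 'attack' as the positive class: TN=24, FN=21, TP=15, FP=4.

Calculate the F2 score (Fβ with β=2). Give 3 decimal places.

0.460

Fβ = (1+β²)·TP / ((1+β²)·TP + β²·FN + FP), with β²=4
= 5·15 / (5·15 + 4·21 + 4) = 0.460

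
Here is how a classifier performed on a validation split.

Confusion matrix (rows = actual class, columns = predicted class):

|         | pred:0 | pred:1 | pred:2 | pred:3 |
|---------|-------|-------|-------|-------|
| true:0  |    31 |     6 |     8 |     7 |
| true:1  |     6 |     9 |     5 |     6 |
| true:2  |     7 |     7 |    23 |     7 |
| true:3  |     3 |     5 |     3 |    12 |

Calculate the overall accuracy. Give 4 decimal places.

0.5172

Accuracy = trace / total = (31+9+23+12=75) / 145 = 75/145 = 0.5172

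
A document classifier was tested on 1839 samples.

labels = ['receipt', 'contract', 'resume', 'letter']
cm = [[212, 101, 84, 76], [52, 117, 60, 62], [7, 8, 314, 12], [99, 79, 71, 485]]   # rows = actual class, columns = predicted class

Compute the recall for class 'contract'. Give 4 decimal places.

0.4021

Treat 'contract' as positive and all other classes as negative.
recall = TP/(TP+FN).
contract: TP=117, FN=52+60+62=174 → 117/291 = 0.40206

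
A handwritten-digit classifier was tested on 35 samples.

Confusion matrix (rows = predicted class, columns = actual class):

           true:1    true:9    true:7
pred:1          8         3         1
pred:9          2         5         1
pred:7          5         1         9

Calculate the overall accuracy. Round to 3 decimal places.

Accuracy = trace / total = (8+5+9=22) / 35 = 22/35 = 0.629

0.629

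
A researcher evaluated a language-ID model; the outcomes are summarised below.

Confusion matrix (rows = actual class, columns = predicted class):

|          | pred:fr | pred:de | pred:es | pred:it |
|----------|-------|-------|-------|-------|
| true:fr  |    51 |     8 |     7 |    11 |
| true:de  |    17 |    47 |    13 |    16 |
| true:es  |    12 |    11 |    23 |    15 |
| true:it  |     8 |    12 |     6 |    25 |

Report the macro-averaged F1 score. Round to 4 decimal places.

Per-class F1 score (2·TP/(2·TP+FP+FN)):
  fr: TP=51, FP=17+12+8=37, FN=8+7+11=26 → 102/165 = 0.61818
  de: TP=47, FP=8+11+12=31, FN=17+13+16=46 → 94/171 = 0.54971
  es: TP=23, FP=7+13+6=26, FN=12+11+15=38 → 46/110 = 0.41818
  it: TP=25, FP=11+16+15=42, FN=8+12+6=26 → 50/118 = 0.42373
Macro-F1 score = mean = (0.61818 + 0.54971 + 0.41818 + 0.42373) / 4 = 0.5025

0.5025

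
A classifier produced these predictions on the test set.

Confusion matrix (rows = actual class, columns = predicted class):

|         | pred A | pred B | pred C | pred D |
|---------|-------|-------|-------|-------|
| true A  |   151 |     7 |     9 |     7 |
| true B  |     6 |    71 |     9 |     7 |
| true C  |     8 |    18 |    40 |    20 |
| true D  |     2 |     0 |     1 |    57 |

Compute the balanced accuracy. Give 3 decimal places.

0.762

Balanced accuracy = mean of per-class recall.
  A: recall = 151/174 = 0.8678
  B: recall = 71/93 = 0.7634
  C: recall = 40/86 = 0.4651
  D: recall = 57/60 = 0.9500
Mean = (0.8678 + 0.7634 + 0.4651 + 0.9500) / 4 = 0.762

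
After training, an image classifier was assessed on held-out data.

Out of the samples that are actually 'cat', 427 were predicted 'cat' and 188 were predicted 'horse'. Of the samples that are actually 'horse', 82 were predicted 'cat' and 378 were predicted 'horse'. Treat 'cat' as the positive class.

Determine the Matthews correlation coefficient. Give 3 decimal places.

MCC = (TP·TN − FP·FN) / √((TP+FP)(TP+FN)(TN+FP)(TN+FN))
Numerator = 427·378 − 82·188 = 145990
Denominator = √(509·615·460·566) = √81501792600 = 285485.1881
MCC = 145990 / 285485.1881 = 0.511

0.511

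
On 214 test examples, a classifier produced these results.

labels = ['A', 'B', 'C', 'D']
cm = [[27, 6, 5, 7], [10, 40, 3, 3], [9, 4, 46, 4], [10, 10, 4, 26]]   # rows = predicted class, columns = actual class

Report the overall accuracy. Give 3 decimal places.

0.650

Accuracy = trace / total = (27+40+46+26=139) / 214 = 139/214 = 0.650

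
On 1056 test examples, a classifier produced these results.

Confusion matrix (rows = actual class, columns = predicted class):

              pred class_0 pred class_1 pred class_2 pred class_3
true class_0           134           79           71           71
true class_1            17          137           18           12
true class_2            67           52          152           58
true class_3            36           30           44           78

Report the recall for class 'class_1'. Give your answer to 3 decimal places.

0.745

Treat 'class_1' as positive and all other classes as negative.
recall = TP/(TP+FN).
class_1: TP=137, FN=17+18+12=47 → 137/184 = 0.7446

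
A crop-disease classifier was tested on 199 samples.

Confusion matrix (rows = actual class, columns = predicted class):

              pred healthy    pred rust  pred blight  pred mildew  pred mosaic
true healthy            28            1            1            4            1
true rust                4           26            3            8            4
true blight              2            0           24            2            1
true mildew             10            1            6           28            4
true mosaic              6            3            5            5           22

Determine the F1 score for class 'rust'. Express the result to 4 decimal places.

0.6842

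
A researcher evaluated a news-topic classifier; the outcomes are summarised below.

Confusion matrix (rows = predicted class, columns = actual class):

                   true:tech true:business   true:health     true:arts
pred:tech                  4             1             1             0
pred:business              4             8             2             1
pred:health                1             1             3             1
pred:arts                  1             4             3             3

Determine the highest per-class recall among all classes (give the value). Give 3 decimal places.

0.600

Per-class recall (TP/(TP+FN)):
  tech: TP=4, FN=4+1+1=6 → 4/10 = 0.4000
  business: TP=8, FN=1+1+4=6 → 8/14 = 0.5714
  health: TP=3, FN=1+2+3=6 → 3/9 = 0.3333
  arts: TP=3, FN=0+1+1=2 → 3/5 = 0.6000
Highest is class 'arts' with recall = 0.600.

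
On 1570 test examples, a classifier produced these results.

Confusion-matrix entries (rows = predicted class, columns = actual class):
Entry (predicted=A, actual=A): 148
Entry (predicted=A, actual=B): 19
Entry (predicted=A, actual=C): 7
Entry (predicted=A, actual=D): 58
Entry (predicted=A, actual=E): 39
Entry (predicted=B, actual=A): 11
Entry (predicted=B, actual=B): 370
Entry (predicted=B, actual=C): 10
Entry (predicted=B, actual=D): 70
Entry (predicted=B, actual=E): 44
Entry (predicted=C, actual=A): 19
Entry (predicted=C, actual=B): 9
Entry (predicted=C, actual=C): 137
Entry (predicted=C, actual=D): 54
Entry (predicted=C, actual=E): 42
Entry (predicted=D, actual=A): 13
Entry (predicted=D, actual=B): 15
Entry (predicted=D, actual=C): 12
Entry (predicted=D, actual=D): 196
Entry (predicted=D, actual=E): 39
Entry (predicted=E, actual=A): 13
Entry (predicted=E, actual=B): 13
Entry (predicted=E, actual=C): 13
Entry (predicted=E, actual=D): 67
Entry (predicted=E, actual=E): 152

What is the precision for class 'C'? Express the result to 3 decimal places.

precision = TP/(TP+FP).
C: TP=137, FP=19+9+54+42=124 → 137/261 = 0.5249

0.525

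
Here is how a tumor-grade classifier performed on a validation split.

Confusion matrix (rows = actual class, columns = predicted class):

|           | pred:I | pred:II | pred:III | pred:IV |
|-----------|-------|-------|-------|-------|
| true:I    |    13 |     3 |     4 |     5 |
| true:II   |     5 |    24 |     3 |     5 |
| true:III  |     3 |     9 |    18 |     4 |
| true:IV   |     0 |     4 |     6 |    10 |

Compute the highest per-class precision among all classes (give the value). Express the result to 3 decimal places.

0.619

Per-class precision (TP/(TP+FP)):
  I: TP=13, FP=5+3+0=8 → 13/21 = 0.6190
  II: TP=24, FP=3+9+4=16 → 24/40 = 0.6000
  III: TP=18, FP=4+3+6=13 → 18/31 = 0.5806
  IV: TP=10, FP=5+5+4=14 → 10/24 = 0.4167
Highest is class 'I' with precision = 0.619.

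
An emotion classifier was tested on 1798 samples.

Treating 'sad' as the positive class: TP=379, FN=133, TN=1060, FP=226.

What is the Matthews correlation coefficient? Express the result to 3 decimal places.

0.539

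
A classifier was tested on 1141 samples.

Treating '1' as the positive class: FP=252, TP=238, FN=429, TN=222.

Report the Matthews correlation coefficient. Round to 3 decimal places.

MCC = (TP·TN − FP·FN) / √((TP+FP)(TP+FN)(TN+FP)(TN+FN))
Numerator = 238·222 − 252·429 = -55272
Denominator = √(490·667·474·651) = √100851240420 = 317570.8432
MCC = -55272 / 317570.8432 = -0.174

-0.174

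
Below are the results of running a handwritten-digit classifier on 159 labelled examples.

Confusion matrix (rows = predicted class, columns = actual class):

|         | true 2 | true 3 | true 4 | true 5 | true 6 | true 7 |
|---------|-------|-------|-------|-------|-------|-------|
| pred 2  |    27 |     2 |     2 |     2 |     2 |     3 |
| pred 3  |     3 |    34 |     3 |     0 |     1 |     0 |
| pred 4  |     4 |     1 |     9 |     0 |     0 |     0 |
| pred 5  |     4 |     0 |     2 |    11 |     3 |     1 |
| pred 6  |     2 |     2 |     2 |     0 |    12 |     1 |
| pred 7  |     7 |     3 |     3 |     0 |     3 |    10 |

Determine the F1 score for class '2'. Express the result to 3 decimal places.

One-vs-rest for '2': TP = diagonal; FP = other classes predicted '2'; FN = '2' predicted as other.
F1 score = 2·TP/(2·TP+FP+FN).
2: TP=27, FP=2+2+2+2+3=11, FN=3+4+4+2+7=20 → 54/85 = 0.6353

0.635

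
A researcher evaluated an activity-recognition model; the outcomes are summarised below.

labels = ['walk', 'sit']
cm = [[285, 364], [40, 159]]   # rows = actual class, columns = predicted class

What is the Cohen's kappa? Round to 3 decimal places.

0.152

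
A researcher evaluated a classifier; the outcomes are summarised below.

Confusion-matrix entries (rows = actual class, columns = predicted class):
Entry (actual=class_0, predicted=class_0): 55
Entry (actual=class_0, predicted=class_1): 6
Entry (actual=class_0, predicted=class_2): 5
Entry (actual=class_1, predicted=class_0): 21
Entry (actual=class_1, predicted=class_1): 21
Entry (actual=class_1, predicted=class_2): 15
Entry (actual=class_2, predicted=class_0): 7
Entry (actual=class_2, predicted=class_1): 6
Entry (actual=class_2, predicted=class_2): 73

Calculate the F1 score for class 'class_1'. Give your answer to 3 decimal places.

0.467

F1 score = 2·TP/(2·TP+FP+FN).
class_1: TP=21, FP=6+6=12, FN=21+15=36 → 42/90 = 0.4667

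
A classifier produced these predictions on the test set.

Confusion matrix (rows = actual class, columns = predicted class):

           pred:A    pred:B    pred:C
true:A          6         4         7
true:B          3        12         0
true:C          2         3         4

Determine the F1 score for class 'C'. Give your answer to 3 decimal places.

0.400

Treat 'C' as positive and all other classes as negative.
F1 score = 2·TP/(2·TP+FP+FN).
C: TP=4, FP=7+0=7, FN=2+3=5 → 8/20 = 0.4000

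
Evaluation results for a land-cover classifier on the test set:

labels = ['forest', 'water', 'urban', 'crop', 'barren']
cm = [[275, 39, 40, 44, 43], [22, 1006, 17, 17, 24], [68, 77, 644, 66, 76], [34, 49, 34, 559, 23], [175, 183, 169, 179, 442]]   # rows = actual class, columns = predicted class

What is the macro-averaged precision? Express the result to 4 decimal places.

0.6615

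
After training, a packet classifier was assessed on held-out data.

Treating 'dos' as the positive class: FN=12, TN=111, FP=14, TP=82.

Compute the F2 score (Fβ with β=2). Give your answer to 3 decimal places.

0.869

Fβ = (1+β²)·TP / ((1+β²)·TP + β²·FN + FP), with β²=4
= 5·82 / (5·82 + 4·12 + 14) = 0.869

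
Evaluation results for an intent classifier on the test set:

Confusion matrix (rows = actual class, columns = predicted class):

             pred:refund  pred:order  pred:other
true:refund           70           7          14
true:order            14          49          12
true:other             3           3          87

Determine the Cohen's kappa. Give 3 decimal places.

0.690

Observed agreement pₒ = trace/N = 206/259 = 0.7954
Expected agreement pₑ = Σ (rowᵢ·colᵢ)/N² = (91·87 + 75·59 + 93·113)/259² = 0.3406
κ = (pₒ − pₑ)/(1 − pₑ) = (0.7954 − 0.3406)/(1 − 0.3406) = 0.690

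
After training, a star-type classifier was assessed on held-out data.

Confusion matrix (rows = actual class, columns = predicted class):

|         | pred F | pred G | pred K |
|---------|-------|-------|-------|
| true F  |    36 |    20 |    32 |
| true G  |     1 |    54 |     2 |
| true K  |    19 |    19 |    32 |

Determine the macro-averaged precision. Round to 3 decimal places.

0.569

Per-class precision (TP/(TP+FP)):
  F: TP=36, FP=1+19=20 → 36/56 = 0.6429
  G: TP=54, FP=20+19=39 → 54/93 = 0.5806
  K: TP=32, FP=32+2=34 → 32/66 = 0.4848
Macro-precision = mean = (0.6429 + 0.5806 + 0.4848) / 3 = 0.569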